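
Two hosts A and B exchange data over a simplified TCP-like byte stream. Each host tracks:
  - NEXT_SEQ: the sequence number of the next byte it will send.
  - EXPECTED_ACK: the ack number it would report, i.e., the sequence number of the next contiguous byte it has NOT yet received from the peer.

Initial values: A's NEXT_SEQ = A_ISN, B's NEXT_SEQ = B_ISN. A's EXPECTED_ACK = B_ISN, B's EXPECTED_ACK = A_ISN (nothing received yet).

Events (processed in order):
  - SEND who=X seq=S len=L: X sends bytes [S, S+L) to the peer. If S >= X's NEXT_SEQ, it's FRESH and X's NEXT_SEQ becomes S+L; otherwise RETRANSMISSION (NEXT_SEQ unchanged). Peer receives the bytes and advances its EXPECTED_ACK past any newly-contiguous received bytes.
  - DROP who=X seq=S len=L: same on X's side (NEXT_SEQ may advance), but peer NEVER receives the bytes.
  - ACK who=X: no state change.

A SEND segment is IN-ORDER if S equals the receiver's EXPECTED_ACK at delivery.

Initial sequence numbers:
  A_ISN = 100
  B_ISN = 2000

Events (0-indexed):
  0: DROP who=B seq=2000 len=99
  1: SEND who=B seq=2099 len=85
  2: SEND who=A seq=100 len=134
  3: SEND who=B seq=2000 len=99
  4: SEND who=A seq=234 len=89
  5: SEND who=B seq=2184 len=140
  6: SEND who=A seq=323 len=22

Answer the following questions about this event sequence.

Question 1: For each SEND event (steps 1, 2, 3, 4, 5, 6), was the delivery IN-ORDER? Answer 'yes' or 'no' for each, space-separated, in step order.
Step 1: SEND seq=2099 -> out-of-order
Step 2: SEND seq=100 -> in-order
Step 3: SEND seq=2000 -> in-order
Step 4: SEND seq=234 -> in-order
Step 5: SEND seq=2184 -> in-order
Step 6: SEND seq=323 -> in-order

Answer: no yes yes yes yes yes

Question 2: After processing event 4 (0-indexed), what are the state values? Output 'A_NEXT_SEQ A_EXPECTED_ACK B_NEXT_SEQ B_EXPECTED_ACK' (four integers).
After event 0: A_seq=100 A_ack=2000 B_seq=2099 B_ack=100
After event 1: A_seq=100 A_ack=2000 B_seq=2184 B_ack=100
After event 2: A_seq=234 A_ack=2000 B_seq=2184 B_ack=234
After event 3: A_seq=234 A_ack=2184 B_seq=2184 B_ack=234
After event 4: A_seq=323 A_ack=2184 B_seq=2184 B_ack=323

323 2184 2184 323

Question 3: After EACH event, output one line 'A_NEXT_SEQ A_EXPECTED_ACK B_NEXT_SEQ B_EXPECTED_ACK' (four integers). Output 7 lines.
100 2000 2099 100
100 2000 2184 100
234 2000 2184 234
234 2184 2184 234
323 2184 2184 323
323 2324 2324 323
345 2324 2324 345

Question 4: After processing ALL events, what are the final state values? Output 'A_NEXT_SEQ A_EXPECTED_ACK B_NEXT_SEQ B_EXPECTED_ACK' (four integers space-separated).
Answer: 345 2324 2324 345

Derivation:
After event 0: A_seq=100 A_ack=2000 B_seq=2099 B_ack=100
After event 1: A_seq=100 A_ack=2000 B_seq=2184 B_ack=100
After event 2: A_seq=234 A_ack=2000 B_seq=2184 B_ack=234
After event 3: A_seq=234 A_ack=2184 B_seq=2184 B_ack=234
After event 4: A_seq=323 A_ack=2184 B_seq=2184 B_ack=323
After event 5: A_seq=323 A_ack=2324 B_seq=2324 B_ack=323
After event 6: A_seq=345 A_ack=2324 B_seq=2324 B_ack=345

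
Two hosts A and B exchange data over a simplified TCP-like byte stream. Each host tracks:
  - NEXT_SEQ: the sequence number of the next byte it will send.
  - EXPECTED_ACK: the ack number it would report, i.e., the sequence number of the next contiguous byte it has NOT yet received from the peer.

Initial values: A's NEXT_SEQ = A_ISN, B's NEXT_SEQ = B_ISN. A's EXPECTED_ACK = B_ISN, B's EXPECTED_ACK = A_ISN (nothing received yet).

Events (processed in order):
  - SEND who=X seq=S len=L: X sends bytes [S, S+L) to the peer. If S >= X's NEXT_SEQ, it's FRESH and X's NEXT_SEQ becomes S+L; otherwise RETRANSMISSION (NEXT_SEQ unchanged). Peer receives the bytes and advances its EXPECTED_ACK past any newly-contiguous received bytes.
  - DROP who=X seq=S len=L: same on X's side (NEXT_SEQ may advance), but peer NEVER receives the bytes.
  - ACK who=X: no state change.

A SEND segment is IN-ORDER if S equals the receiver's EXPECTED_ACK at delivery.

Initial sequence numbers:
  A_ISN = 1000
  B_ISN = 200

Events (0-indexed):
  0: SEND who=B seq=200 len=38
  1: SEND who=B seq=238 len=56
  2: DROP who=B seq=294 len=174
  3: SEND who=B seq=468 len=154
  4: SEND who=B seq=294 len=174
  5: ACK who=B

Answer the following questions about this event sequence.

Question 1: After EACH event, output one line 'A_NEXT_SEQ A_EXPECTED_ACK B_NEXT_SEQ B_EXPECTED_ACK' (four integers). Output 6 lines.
1000 238 238 1000
1000 294 294 1000
1000 294 468 1000
1000 294 622 1000
1000 622 622 1000
1000 622 622 1000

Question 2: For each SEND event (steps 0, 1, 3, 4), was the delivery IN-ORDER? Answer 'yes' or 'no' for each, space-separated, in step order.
Answer: yes yes no yes

Derivation:
Step 0: SEND seq=200 -> in-order
Step 1: SEND seq=238 -> in-order
Step 3: SEND seq=468 -> out-of-order
Step 4: SEND seq=294 -> in-order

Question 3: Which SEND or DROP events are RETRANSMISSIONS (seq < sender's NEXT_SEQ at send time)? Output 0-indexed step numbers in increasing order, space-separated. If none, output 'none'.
Answer: 4

Derivation:
Step 0: SEND seq=200 -> fresh
Step 1: SEND seq=238 -> fresh
Step 2: DROP seq=294 -> fresh
Step 3: SEND seq=468 -> fresh
Step 4: SEND seq=294 -> retransmit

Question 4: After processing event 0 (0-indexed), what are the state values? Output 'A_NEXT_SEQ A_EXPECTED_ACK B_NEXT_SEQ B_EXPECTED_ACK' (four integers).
After event 0: A_seq=1000 A_ack=238 B_seq=238 B_ack=1000

1000 238 238 1000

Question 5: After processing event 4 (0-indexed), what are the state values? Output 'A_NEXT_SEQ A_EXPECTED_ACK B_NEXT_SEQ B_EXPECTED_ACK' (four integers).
After event 0: A_seq=1000 A_ack=238 B_seq=238 B_ack=1000
After event 1: A_seq=1000 A_ack=294 B_seq=294 B_ack=1000
After event 2: A_seq=1000 A_ack=294 B_seq=468 B_ack=1000
After event 3: A_seq=1000 A_ack=294 B_seq=622 B_ack=1000
After event 4: A_seq=1000 A_ack=622 B_seq=622 B_ack=1000

1000 622 622 1000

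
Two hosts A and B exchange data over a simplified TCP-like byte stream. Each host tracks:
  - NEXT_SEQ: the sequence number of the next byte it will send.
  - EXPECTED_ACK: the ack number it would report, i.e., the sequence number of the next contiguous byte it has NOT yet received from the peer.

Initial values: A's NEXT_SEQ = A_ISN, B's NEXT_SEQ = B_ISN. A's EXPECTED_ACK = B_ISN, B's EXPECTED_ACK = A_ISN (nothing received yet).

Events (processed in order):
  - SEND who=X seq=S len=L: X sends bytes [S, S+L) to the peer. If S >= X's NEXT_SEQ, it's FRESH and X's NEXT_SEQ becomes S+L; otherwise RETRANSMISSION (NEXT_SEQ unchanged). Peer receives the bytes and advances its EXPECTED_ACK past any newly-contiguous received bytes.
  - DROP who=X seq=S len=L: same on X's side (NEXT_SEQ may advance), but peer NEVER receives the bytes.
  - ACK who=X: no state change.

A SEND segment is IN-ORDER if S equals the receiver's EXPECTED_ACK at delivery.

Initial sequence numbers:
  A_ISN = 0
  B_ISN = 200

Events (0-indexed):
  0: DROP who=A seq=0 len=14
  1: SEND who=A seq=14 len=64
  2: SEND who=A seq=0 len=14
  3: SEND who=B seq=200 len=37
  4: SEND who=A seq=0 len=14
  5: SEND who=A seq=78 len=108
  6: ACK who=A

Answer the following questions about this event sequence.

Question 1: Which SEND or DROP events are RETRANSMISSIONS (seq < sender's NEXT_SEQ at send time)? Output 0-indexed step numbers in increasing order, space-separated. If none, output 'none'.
Step 0: DROP seq=0 -> fresh
Step 1: SEND seq=14 -> fresh
Step 2: SEND seq=0 -> retransmit
Step 3: SEND seq=200 -> fresh
Step 4: SEND seq=0 -> retransmit
Step 5: SEND seq=78 -> fresh

Answer: 2 4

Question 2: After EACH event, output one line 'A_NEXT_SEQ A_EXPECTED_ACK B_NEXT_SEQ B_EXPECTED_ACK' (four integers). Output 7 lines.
14 200 200 0
78 200 200 0
78 200 200 78
78 237 237 78
78 237 237 78
186 237 237 186
186 237 237 186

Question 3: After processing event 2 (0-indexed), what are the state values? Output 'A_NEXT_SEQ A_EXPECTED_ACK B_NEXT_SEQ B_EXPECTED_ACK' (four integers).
After event 0: A_seq=14 A_ack=200 B_seq=200 B_ack=0
After event 1: A_seq=78 A_ack=200 B_seq=200 B_ack=0
After event 2: A_seq=78 A_ack=200 B_seq=200 B_ack=78

78 200 200 78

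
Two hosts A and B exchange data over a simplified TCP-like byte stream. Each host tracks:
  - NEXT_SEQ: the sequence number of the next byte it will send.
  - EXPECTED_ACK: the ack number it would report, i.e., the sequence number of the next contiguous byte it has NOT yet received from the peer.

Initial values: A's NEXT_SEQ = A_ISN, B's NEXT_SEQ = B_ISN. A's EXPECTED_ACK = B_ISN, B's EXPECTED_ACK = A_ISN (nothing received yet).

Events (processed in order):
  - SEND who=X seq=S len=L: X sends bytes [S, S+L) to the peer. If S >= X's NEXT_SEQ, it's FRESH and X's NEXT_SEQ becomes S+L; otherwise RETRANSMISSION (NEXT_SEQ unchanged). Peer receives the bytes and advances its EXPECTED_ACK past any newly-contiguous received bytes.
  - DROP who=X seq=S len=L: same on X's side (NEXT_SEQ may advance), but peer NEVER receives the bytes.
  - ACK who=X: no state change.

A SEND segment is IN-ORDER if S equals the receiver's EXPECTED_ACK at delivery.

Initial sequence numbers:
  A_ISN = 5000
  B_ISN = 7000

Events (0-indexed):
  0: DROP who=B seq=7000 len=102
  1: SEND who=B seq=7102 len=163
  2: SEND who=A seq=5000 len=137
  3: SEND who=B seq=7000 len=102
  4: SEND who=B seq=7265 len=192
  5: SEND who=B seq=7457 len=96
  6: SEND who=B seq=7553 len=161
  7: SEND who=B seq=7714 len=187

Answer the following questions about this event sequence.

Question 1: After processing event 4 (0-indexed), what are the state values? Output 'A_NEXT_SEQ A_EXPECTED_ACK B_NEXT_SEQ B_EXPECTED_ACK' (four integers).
After event 0: A_seq=5000 A_ack=7000 B_seq=7102 B_ack=5000
After event 1: A_seq=5000 A_ack=7000 B_seq=7265 B_ack=5000
After event 2: A_seq=5137 A_ack=7000 B_seq=7265 B_ack=5137
After event 3: A_seq=5137 A_ack=7265 B_seq=7265 B_ack=5137
After event 4: A_seq=5137 A_ack=7457 B_seq=7457 B_ack=5137

5137 7457 7457 5137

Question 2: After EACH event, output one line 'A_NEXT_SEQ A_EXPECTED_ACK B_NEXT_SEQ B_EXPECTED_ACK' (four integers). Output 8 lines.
5000 7000 7102 5000
5000 7000 7265 5000
5137 7000 7265 5137
5137 7265 7265 5137
5137 7457 7457 5137
5137 7553 7553 5137
5137 7714 7714 5137
5137 7901 7901 5137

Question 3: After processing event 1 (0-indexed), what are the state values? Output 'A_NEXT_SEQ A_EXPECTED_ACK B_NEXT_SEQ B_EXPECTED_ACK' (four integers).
After event 0: A_seq=5000 A_ack=7000 B_seq=7102 B_ack=5000
After event 1: A_seq=5000 A_ack=7000 B_seq=7265 B_ack=5000

5000 7000 7265 5000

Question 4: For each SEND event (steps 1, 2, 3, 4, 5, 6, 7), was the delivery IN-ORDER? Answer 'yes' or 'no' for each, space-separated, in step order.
Answer: no yes yes yes yes yes yes

Derivation:
Step 1: SEND seq=7102 -> out-of-order
Step 2: SEND seq=5000 -> in-order
Step 3: SEND seq=7000 -> in-order
Step 4: SEND seq=7265 -> in-order
Step 5: SEND seq=7457 -> in-order
Step 6: SEND seq=7553 -> in-order
Step 7: SEND seq=7714 -> in-order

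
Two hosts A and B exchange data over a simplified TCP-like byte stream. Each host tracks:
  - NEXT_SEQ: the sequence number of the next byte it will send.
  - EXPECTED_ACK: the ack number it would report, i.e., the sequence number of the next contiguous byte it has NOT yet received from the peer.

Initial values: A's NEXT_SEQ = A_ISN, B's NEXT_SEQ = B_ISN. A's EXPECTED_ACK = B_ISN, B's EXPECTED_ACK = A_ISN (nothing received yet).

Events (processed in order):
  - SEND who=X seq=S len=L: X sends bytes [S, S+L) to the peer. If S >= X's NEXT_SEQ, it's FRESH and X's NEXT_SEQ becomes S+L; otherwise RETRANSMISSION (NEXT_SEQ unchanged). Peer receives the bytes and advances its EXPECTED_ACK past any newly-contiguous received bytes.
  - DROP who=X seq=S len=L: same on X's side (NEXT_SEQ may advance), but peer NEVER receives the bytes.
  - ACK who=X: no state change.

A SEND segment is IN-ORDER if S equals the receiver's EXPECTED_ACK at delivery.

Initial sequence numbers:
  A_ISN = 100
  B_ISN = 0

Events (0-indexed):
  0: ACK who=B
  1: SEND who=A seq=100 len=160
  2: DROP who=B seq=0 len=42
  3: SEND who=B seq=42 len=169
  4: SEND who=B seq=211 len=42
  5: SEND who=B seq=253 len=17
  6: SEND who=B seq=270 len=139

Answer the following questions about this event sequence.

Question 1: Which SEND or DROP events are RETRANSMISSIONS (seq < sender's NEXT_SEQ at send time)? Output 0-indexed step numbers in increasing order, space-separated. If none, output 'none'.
Step 1: SEND seq=100 -> fresh
Step 2: DROP seq=0 -> fresh
Step 3: SEND seq=42 -> fresh
Step 4: SEND seq=211 -> fresh
Step 5: SEND seq=253 -> fresh
Step 6: SEND seq=270 -> fresh

Answer: none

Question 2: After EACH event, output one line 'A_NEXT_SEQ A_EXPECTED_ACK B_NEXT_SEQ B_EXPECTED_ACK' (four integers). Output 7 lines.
100 0 0 100
260 0 0 260
260 0 42 260
260 0 211 260
260 0 253 260
260 0 270 260
260 0 409 260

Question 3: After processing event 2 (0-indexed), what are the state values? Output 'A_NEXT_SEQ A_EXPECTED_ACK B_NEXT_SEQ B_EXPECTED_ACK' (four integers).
After event 0: A_seq=100 A_ack=0 B_seq=0 B_ack=100
After event 1: A_seq=260 A_ack=0 B_seq=0 B_ack=260
After event 2: A_seq=260 A_ack=0 B_seq=42 B_ack=260

260 0 42 260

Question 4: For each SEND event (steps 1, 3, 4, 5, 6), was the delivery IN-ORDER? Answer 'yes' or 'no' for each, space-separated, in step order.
Answer: yes no no no no

Derivation:
Step 1: SEND seq=100 -> in-order
Step 3: SEND seq=42 -> out-of-order
Step 4: SEND seq=211 -> out-of-order
Step 5: SEND seq=253 -> out-of-order
Step 6: SEND seq=270 -> out-of-order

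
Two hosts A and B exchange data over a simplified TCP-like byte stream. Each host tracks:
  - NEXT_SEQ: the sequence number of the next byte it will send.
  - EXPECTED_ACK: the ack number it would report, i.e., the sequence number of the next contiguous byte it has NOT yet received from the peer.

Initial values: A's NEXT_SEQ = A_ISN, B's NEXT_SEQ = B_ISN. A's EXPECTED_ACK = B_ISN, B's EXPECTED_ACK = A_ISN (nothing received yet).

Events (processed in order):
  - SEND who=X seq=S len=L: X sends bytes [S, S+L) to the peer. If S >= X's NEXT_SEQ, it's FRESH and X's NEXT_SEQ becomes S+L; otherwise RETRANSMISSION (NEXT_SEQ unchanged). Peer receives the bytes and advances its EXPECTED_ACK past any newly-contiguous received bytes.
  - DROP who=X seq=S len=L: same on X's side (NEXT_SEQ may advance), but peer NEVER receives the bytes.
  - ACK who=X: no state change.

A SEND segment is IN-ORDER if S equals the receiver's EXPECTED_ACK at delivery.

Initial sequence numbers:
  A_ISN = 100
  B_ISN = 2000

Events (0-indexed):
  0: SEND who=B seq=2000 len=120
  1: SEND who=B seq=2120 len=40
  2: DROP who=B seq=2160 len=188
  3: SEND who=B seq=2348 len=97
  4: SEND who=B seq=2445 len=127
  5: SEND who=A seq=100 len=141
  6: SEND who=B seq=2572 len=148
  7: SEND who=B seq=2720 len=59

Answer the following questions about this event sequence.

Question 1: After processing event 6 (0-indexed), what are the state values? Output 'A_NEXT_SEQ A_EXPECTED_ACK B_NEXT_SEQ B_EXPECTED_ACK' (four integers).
After event 0: A_seq=100 A_ack=2120 B_seq=2120 B_ack=100
After event 1: A_seq=100 A_ack=2160 B_seq=2160 B_ack=100
After event 2: A_seq=100 A_ack=2160 B_seq=2348 B_ack=100
After event 3: A_seq=100 A_ack=2160 B_seq=2445 B_ack=100
After event 4: A_seq=100 A_ack=2160 B_seq=2572 B_ack=100
After event 5: A_seq=241 A_ack=2160 B_seq=2572 B_ack=241
After event 6: A_seq=241 A_ack=2160 B_seq=2720 B_ack=241

241 2160 2720 241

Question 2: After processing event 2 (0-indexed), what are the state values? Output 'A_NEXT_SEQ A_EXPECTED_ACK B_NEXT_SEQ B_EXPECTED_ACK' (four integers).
After event 0: A_seq=100 A_ack=2120 B_seq=2120 B_ack=100
After event 1: A_seq=100 A_ack=2160 B_seq=2160 B_ack=100
After event 2: A_seq=100 A_ack=2160 B_seq=2348 B_ack=100

100 2160 2348 100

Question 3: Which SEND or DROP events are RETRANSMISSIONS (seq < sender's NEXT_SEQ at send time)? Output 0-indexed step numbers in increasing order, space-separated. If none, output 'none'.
Step 0: SEND seq=2000 -> fresh
Step 1: SEND seq=2120 -> fresh
Step 2: DROP seq=2160 -> fresh
Step 3: SEND seq=2348 -> fresh
Step 4: SEND seq=2445 -> fresh
Step 5: SEND seq=100 -> fresh
Step 6: SEND seq=2572 -> fresh
Step 7: SEND seq=2720 -> fresh

Answer: none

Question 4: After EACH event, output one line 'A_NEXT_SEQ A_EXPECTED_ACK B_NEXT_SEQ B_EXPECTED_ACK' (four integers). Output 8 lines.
100 2120 2120 100
100 2160 2160 100
100 2160 2348 100
100 2160 2445 100
100 2160 2572 100
241 2160 2572 241
241 2160 2720 241
241 2160 2779 241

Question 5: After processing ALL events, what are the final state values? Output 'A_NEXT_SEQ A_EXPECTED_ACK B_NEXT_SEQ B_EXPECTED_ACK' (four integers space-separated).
Answer: 241 2160 2779 241

Derivation:
After event 0: A_seq=100 A_ack=2120 B_seq=2120 B_ack=100
After event 1: A_seq=100 A_ack=2160 B_seq=2160 B_ack=100
After event 2: A_seq=100 A_ack=2160 B_seq=2348 B_ack=100
After event 3: A_seq=100 A_ack=2160 B_seq=2445 B_ack=100
After event 4: A_seq=100 A_ack=2160 B_seq=2572 B_ack=100
After event 5: A_seq=241 A_ack=2160 B_seq=2572 B_ack=241
After event 6: A_seq=241 A_ack=2160 B_seq=2720 B_ack=241
After event 7: A_seq=241 A_ack=2160 B_seq=2779 B_ack=241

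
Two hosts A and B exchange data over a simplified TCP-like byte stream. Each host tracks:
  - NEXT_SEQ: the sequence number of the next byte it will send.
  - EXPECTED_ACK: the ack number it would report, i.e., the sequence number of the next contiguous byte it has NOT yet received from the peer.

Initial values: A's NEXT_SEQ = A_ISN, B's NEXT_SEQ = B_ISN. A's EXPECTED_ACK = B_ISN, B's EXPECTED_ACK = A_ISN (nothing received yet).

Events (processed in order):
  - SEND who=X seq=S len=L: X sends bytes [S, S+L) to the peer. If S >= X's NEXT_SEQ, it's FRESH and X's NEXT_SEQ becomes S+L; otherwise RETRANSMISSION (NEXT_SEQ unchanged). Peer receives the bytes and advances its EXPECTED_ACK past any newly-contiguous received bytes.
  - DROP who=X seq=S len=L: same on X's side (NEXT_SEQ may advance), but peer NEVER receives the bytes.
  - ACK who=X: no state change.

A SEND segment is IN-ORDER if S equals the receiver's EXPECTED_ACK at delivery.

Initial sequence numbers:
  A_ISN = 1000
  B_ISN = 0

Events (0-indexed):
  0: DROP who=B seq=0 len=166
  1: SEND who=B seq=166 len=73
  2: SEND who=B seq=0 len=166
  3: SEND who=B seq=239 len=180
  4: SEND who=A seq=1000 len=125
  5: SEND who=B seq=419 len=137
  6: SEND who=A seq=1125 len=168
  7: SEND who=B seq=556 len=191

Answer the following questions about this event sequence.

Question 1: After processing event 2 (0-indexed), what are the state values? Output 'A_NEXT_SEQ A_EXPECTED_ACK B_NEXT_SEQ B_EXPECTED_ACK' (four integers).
After event 0: A_seq=1000 A_ack=0 B_seq=166 B_ack=1000
After event 1: A_seq=1000 A_ack=0 B_seq=239 B_ack=1000
After event 2: A_seq=1000 A_ack=239 B_seq=239 B_ack=1000

1000 239 239 1000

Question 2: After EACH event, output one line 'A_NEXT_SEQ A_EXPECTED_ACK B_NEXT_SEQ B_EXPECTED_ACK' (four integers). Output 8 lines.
1000 0 166 1000
1000 0 239 1000
1000 239 239 1000
1000 419 419 1000
1125 419 419 1125
1125 556 556 1125
1293 556 556 1293
1293 747 747 1293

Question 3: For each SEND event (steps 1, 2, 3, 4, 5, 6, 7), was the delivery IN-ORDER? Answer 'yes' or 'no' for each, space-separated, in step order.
Answer: no yes yes yes yes yes yes

Derivation:
Step 1: SEND seq=166 -> out-of-order
Step 2: SEND seq=0 -> in-order
Step 3: SEND seq=239 -> in-order
Step 4: SEND seq=1000 -> in-order
Step 5: SEND seq=419 -> in-order
Step 6: SEND seq=1125 -> in-order
Step 7: SEND seq=556 -> in-order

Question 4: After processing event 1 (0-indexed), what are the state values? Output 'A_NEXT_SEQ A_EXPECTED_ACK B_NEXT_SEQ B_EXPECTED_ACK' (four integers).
After event 0: A_seq=1000 A_ack=0 B_seq=166 B_ack=1000
After event 1: A_seq=1000 A_ack=0 B_seq=239 B_ack=1000

1000 0 239 1000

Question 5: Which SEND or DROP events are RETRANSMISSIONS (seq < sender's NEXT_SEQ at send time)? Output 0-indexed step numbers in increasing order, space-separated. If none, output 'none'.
Step 0: DROP seq=0 -> fresh
Step 1: SEND seq=166 -> fresh
Step 2: SEND seq=0 -> retransmit
Step 3: SEND seq=239 -> fresh
Step 4: SEND seq=1000 -> fresh
Step 5: SEND seq=419 -> fresh
Step 6: SEND seq=1125 -> fresh
Step 7: SEND seq=556 -> fresh

Answer: 2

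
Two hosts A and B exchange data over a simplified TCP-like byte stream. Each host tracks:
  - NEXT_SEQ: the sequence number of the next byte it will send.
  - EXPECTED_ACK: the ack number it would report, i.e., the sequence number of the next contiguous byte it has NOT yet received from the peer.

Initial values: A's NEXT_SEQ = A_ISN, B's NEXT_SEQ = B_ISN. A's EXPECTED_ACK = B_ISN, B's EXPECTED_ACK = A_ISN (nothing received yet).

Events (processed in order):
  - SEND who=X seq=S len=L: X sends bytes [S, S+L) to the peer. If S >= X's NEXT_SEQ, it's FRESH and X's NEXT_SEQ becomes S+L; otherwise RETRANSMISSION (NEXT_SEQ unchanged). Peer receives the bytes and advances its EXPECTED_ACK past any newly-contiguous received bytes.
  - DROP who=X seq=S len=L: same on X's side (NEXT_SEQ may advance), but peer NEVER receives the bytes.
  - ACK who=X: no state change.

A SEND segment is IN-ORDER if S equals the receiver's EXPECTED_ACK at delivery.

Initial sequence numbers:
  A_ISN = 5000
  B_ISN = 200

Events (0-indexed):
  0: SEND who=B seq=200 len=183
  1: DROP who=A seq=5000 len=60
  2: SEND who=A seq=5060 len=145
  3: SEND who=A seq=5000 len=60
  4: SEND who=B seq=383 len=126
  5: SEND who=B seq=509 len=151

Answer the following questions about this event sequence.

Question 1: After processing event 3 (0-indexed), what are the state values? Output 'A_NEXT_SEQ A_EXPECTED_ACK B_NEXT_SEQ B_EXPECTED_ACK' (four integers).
After event 0: A_seq=5000 A_ack=383 B_seq=383 B_ack=5000
After event 1: A_seq=5060 A_ack=383 B_seq=383 B_ack=5000
After event 2: A_seq=5205 A_ack=383 B_seq=383 B_ack=5000
After event 3: A_seq=5205 A_ack=383 B_seq=383 B_ack=5205

5205 383 383 5205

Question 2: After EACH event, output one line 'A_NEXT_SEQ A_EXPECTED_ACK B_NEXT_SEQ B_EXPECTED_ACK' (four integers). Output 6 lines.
5000 383 383 5000
5060 383 383 5000
5205 383 383 5000
5205 383 383 5205
5205 509 509 5205
5205 660 660 5205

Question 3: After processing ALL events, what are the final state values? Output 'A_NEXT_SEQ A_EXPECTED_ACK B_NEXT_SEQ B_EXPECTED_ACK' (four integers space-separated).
After event 0: A_seq=5000 A_ack=383 B_seq=383 B_ack=5000
After event 1: A_seq=5060 A_ack=383 B_seq=383 B_ack=5000
After event 2: A_seq=5205 A_ack=383 B_seq=383 B_ack=5000
After event 3: A_seq=5205 A_ack=383 B_seq=383 B_ack=5205
After event 4: A_seq=5205 A_ack=509 B_seq=509 B_ack=5205
After event 5: A_seq=5205 A_ack=660 B_seq=660 B_ack=5205

Answer: 5205 660 660 5205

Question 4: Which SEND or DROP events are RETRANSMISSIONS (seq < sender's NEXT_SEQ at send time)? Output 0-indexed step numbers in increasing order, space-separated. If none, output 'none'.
Answer: 3

Derivation:
Step 0: SEND seq=200 -> fresh
Step 1: DROP seq=5000 -> fresh
Step 2: SEND seq=5060 -> fresh
Step 3: SEND seq=5000 -> retransmit
Step 4: SEND seq=383 -> fresh
Step 5: SEND seq=509 -> fresh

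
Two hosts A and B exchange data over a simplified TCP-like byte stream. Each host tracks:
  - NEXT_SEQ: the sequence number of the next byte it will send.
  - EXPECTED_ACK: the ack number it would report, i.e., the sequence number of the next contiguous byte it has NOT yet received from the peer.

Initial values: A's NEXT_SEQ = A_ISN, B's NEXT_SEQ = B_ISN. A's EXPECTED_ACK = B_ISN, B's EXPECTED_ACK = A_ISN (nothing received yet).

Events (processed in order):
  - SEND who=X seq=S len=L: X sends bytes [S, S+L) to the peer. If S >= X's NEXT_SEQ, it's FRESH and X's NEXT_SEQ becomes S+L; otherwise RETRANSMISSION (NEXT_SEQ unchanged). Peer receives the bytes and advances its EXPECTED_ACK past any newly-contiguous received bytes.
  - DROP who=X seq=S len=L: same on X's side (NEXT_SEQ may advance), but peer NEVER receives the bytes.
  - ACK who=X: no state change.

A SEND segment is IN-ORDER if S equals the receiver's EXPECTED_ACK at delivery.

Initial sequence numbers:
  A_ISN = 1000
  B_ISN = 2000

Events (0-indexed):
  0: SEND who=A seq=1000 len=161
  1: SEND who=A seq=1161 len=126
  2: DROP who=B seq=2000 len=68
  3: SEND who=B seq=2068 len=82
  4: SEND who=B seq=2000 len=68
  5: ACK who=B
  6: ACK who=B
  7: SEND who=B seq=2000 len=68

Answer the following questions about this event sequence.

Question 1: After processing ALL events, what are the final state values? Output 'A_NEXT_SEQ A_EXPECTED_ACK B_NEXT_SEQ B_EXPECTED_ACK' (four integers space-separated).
Answer: 1287 2150 2150 1287

Derivation:
After event 0: A_seq=1161 A_ack=2000 B_seq=2000 B_ack=1161
After event 1: A_seq=1287 A_ack=2000 B_seq=2000 B_ack=1287
After event 2: A_seq=1287 A_ack=2000 B_seq=2068 B_ack=1287
After event 3: A_seq=1287 A_ack=2000 B_seq=2150 B_ack=1287
After event 4: A_seq=1287 A_ack=2150 B_seq=2150 B_ack=1287
After event 5: A_seq=1287 A_ack=2150 B_seq=2150 B_ack=1287
After event 6: A_seq=1287 A_ack=2150 B_seq=2150 B_ack=1287
After event 7: A_seq=1287 A_ack=2150 B_seq=2150 B_ack=1287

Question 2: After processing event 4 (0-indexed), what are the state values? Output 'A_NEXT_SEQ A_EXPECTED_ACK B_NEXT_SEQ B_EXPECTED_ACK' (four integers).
After event 0: A_seq=1161 A_ack=2000 B_seq=2000 B_ack=1161
After event 1: A_seq=1287 A_ack=2000 B_seq=2000 B_ack=1287
After event 2: A_seq=1287 A_ack=2000 B_seq=2068 B_ack=1287
After event 3: A_seq=1287 A_ack=2000 B_seq=2150 B_ack=1287
After event 4: A_seq=1287 A_ack=2150 B_seq=2150 B_ack=1287

1287 2150 2150 1287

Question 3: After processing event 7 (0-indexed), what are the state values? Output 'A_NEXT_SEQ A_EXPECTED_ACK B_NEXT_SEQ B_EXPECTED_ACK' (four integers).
After event 0: A_seq=1161 A_ack=2000 B_seq=2000 B_ack=1161
After event 1: A_seq=1287 A_ack=2000 B_seq=2000 B_ack=1287
After event 2: A_seq=1287 A_ack=2000 B_seq=2068 B_ack=1287
After event 3: A_seq=1287 A_ack=2000 B_seq=2150 B_ack=1287
After event 4: A_seq=1287 A_ack=2150 B_seq=2150 B_ack=1287
After event 5: A_seq=1287 A_ack=2150 B_seq=2150 B_ack=1287
After event 6: A_seq=1287 A_ack=2150 B_seq=2150 B_ack=1287
After event 7: A_seq=1287 A_ack=2150 B_seq=2150 B_ack=1287

1287 2150 2150 1287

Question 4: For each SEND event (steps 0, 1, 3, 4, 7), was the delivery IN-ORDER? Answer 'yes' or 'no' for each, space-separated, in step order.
Answer: yes yes no yes no

Derivation:
Step 0: SEND seq=1000 -> in-order
Step 1: SEND seq=1161 -> in-order
Step 3: SEND seq=2068 -> out-of-order
Step 4: SEND seq=2000 -> in-order
Step 7: SEND seq=2000 -> out-of-order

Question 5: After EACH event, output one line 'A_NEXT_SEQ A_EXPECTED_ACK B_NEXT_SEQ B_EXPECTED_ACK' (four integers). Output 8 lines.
1161 2000 2000 1161
1287 2000 2000 1287
1287 2000 2068 1287
1287 2000 2150 1287
1287 2150 2150 1287
1287 2150 2150 1287
1287 2150 2150 1287
1287 2150 2150 1287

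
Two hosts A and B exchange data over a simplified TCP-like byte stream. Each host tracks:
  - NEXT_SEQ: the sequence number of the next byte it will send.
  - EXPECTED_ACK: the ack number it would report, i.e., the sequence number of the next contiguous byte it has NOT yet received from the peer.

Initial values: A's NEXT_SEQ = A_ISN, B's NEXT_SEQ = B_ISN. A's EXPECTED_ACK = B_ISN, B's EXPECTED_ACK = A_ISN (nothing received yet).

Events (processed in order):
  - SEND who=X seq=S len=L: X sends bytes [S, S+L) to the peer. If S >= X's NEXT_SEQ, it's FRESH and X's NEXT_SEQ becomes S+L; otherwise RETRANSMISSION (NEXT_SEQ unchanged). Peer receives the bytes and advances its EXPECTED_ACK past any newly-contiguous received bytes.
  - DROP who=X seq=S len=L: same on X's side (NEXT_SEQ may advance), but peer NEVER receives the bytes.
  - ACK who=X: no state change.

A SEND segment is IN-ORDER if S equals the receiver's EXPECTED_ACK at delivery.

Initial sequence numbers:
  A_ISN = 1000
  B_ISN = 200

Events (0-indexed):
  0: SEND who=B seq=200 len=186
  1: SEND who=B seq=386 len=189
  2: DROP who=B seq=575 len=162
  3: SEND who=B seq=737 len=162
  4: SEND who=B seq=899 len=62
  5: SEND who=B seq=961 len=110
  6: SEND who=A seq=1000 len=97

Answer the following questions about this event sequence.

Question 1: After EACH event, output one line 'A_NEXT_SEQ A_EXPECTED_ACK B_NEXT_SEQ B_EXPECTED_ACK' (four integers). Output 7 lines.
1000 386 386 1000
1000 575 575 1000
1000 575 737 1000
1000 575 899 1000
1000 575 961 1000
1000 575 1071 1000
1097 575 1071 1097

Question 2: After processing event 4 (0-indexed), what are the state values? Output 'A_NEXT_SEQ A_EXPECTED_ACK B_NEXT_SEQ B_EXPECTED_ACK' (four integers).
After event 0: A_seq=1000 A_ack=386 B_seq=386 B_ack=1000
After event 1: A_seq=1000 A_ack=575 B_seq=575 B_ack=1000
After event 2: A_seq=1000 A_ack=575 B_seq=737 B_ack=1000
After event 3: A_seq=1000 A_ack=575 B_seq=899 B_ack=1000
After event 4: A_seq=1000 A_ack=575 B_seq=961 B_ack=1000

1000 575 961 1000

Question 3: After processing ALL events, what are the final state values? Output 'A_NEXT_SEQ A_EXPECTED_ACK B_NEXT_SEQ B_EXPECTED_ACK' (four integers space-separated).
After event 0: A_seq=1000 A_ack=386 B_seq=386 B_ack=1000
After event 1: A_seq=1000 A_ack=575 B_seq=575 B_ack=1000
After event 2: A_seq=1000 A_ack=575 B_seq=737 B_ack=1000
After event 3: A_seq=1000 A_ack=575 B_seq=899 B_ack=1000
After event 4: A_seq=1000 A_ack=575 B_seq=961 B_ack=1000
After event 5: A_seq=1000 A_ack=575 B_seq=1071 B_ack=1000
After event 6: A_seq=1097 A_ack=575 B_seq=1071 B_ack=1097

Answer: 1097 575 1071 1097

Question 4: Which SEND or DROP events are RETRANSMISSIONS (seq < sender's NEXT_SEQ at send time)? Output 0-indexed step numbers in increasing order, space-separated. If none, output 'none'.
Step 0: SEND seq=200 -> fresh
Step 1: SEND seq=386 -> fresh
Step 2: DROP seq=575 -> fresh
Step 3: SEND seq=737 -> fresh
Step 4: SEND seq=899 -> fresh
Step 5: SEND seq=961 -> fresh
Step 6: SEND seq=1000 -> fresh

Answer: none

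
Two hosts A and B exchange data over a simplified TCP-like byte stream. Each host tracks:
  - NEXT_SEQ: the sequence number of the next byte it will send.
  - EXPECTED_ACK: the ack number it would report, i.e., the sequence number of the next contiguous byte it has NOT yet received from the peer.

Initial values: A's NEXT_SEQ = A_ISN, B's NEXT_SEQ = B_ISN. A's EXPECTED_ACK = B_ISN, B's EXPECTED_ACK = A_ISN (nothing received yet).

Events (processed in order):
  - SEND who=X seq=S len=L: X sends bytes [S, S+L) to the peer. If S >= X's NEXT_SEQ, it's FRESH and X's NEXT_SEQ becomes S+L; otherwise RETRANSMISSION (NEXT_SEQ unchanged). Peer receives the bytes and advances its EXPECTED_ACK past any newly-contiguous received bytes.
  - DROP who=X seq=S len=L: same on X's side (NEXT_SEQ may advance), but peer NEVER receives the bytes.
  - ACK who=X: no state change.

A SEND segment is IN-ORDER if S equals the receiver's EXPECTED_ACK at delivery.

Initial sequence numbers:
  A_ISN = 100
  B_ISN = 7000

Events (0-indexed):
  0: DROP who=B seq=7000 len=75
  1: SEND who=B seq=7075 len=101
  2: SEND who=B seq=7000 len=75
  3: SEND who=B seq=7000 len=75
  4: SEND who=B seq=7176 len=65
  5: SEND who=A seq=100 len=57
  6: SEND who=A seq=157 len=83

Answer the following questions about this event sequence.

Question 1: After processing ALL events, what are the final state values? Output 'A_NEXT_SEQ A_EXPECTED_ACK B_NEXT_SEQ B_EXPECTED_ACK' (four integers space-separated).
After event 0: A_seq=100 A_ack=7000 B_seq=7075 B_ack=100
After event 1: A_seq=100 A_ack=7000 B_seq=7176 B_ack=100
After event 2: A_seq=100 A_ack=7176 B_seq=7176 B_ack=100
After event 3: A_seq=100 A_ack=7176 B_seq=7176 B_ack=100
After event 4: A_seq=100 A_ack=7241 B_seq=7241 B_ack=100
After event 5: A_seq=157 A_ack=7241 B_seq=7241 B_ack=157
After event 6: A_seq=240 A_ack=7241 B_seq=7241 B_ack=240

Answer: 240 7241 7241 240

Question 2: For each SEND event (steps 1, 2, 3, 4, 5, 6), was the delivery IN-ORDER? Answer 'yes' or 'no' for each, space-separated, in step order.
Answer: no yes no yes yes yes

Derivation:
Step 1: SEND seq=7075 -> out-of-order
Step 2: SEND seq=7000 -> in-order
Step 3: SEND seq=7000 -> out-of-order
Step 4: SEND seq=7176 -> in-order
Step 5: SEND seq=100 -> in-order
Step 6: SEND seq=157 -> in-order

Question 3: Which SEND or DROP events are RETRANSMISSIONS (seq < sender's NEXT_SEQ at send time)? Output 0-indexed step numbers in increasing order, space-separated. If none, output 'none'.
Answer: 2 3

Derivation:
Step 0: DROP seq=7000 -> fresh
Step 1: SEND seq=7075 -> fresh
Step 2: SEND seq=7000 -> retransmit
Step 3: SEND seq=7000 -> retransmit
Step 4: SEND seq=7176 -> fresh
Step 5: SEND seq=100 -> fresh
Step 6: SEND seq=157 -> fresh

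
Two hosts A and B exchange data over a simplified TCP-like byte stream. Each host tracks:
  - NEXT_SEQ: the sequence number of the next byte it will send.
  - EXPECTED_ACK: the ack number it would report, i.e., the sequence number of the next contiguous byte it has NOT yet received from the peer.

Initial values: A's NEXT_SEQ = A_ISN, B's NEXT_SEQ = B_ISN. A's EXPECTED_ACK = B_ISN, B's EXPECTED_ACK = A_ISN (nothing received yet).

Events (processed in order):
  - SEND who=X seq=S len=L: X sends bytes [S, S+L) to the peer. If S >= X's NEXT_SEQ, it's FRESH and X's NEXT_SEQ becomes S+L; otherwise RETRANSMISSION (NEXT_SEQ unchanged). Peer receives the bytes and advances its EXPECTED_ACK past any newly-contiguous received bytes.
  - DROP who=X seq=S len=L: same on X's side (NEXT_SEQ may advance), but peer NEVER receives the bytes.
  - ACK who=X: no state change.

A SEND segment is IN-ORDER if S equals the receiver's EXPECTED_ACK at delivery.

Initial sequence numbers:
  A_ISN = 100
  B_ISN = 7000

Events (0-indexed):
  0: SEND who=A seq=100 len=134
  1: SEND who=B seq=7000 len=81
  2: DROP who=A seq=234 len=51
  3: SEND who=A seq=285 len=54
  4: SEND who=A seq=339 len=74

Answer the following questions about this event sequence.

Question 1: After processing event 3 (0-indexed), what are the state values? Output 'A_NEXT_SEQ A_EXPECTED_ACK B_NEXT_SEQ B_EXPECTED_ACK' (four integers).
After event 0: A_seq=234 A_ack=7000 B_seq=7000 B_ack=234
After event 1: A_seq=234 A_ack=7081 B_seq=7081 B_ack=234
After event 2: A_seq=285 A_ack=7081 B_seq=7081 B_ack=234
After event 3: A_seq=339 A_ack=7081 B_seq=7081 B_ack=234

339 7081 7081 234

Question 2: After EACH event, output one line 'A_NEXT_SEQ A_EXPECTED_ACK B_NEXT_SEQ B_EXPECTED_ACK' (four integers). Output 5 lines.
234 7000 7000 234
234 7081 7081 234
285 7081 7081 234
339 7081 7081 234
413 7081 7081 234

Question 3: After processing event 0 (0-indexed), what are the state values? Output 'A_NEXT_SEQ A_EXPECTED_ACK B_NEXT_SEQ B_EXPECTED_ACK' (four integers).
After event 0: A_seq=234 A_ack=7000 B_seq=7000 B_ack=234

234 7000 7000 234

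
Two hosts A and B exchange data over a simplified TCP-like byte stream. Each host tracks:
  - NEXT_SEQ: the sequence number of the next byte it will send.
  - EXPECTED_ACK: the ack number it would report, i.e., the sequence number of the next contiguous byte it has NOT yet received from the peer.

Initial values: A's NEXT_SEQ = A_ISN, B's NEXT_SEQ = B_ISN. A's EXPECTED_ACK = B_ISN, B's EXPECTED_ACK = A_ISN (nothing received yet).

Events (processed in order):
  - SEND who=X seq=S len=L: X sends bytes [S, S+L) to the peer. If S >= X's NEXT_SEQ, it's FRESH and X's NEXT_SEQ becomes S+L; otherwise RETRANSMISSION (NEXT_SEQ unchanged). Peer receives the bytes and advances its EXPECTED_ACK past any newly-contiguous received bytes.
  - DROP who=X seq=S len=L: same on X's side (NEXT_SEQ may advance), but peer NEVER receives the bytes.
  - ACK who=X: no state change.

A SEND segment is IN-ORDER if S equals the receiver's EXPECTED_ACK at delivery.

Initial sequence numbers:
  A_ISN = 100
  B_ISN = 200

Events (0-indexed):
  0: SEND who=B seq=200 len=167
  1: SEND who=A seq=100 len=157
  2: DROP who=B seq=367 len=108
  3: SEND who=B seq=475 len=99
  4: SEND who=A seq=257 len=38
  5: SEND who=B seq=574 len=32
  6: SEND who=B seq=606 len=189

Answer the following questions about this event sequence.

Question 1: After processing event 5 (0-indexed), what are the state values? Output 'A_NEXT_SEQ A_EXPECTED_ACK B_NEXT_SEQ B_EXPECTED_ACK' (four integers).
After event 0: A_seq=100 A_ack=367 B_seq=367 B_ack=100
After event 1: A_seq=257 A_ack=367 B_seq=367 B_ack=257
After event 2: A_seq=257 A_ack=367 B_seq=475 B_ack=257
After event 3: A_seq=257 A_ack=367 B_seq=574 B_ack=257
After event 4: A_seq=295 A_ack=367 B_seq=574 B_ack=295
After event 5: A_seq=295 A_ack=367 B_seq=606 B_ack=295

295 367 606 295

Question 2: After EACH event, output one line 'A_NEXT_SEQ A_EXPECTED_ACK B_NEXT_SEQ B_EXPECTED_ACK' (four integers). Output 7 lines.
100 367 367 100
257 367 367 257
257 367 475 257
257 367 574 257
295 367 574 295
295 367 606 295
295 367 795 295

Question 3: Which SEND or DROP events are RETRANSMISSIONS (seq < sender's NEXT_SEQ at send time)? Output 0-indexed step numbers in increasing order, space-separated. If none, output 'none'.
Step 0: SEND seq=200 -> fresh
Step 1: SEND seq=100 -> fresh
Step 2: DROP seq=367 -> fresh
Step 3: SEND seq=475 -> fresh
Step 4: SEND seq=257 -> fresh
Step 5: SEND seq=574 -> fresh
Step 6: SEND seq=606 -> fresh

Answer: none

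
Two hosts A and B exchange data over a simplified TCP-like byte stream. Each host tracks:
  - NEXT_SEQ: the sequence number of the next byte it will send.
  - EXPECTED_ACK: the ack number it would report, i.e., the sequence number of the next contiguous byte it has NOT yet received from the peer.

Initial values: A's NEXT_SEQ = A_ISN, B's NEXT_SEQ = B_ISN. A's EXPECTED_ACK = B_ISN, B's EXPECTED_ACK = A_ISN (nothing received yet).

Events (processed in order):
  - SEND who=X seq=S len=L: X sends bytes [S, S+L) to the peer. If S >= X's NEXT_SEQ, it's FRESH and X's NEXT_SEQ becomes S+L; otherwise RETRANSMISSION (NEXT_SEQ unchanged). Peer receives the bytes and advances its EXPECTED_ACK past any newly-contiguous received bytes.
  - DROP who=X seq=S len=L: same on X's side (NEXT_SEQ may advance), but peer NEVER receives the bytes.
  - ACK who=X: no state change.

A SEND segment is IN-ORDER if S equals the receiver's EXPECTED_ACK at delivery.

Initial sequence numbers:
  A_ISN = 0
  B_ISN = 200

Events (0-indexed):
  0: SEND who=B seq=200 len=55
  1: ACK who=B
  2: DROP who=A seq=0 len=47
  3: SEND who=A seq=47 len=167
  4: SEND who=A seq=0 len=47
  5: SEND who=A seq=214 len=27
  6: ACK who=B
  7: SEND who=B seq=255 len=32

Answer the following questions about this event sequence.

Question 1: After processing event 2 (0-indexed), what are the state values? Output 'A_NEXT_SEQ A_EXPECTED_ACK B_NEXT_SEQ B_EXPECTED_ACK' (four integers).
After event 0: A_seq=0 A_ack=255 B_seq=255 B_ack=0
After event 1: A_seq=0 A_ack=255 B_seq=255 B_ack=0
After event 2: A_seq=47 A_ack=255 B_seq=255 B_ack=0

47 255 255 0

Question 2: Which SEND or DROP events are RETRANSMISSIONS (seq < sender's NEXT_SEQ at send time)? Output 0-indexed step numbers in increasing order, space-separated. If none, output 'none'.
Step 0: SEND seq=200 -> fresh
Step 2: DROP seq=0 -> fresh
Step 3: SEND seq=47 -> fresh
Step 4: SEND seq=0 -> retransmit
Step 5: SEND seq=214 -> fresh
Step 7: SEND seq=255 -> fresh

Answer: 4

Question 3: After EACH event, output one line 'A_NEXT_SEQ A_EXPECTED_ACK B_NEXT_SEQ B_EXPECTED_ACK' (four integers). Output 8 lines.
0 255 255 0
0 255 255 0
47 255 255 0
214 255 255 0
214 255 255 214
241 255 255 241
241 255 255 241
241 287 287 241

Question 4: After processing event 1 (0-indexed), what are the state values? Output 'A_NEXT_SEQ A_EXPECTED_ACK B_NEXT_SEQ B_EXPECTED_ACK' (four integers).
After event 0: A_seq=0 A_ack=255 B_seq=255 B_ack=0
After event 1: A_seq=0 A_ack=255 B_seq=255 B_ack=0

0 255 255 0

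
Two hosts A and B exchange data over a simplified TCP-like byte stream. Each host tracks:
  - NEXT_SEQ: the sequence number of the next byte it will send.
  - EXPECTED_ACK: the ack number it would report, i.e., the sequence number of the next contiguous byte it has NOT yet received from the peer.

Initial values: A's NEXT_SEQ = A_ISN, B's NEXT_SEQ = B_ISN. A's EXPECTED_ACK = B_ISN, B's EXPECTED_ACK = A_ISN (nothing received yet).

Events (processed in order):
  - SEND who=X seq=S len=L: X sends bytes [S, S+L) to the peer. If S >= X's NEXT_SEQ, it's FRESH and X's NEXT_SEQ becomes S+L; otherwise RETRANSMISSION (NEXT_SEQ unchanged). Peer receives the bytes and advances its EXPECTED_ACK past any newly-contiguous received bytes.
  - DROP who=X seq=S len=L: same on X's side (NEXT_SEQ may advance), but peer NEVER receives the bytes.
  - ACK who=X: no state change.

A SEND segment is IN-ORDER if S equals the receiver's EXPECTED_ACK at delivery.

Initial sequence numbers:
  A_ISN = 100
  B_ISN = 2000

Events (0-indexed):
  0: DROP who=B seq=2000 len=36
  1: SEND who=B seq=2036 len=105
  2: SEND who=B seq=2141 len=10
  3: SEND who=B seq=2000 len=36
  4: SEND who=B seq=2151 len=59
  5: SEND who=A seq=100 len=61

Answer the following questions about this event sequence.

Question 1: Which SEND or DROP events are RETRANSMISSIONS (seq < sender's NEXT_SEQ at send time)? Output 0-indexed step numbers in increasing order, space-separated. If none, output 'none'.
Answer: 3

Derivation:
Step 0: DROP seq=2000 -> fresh
Step 1: SEND seq=2036 -> fresh
Step 2: SEND seq=2141 -> fresh
Step 3: SEND seq=2000 -> retransmit
Step 4: SEND seq=2151 -> fresh
Step 5: SEND seq=100 -> fresh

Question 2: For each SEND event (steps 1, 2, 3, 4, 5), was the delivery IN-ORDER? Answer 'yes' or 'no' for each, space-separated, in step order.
Step 1: SEND seq=2036 -> out-of-order
Step 2: SEND seq=2141 -> out-of-order
Step 3: SEND seq=2000 -> in-order
Step 4: SEND seq=2151 -> in-order
Step 5: SEND seq=100 -> in-order

Answer: no no yes yes yes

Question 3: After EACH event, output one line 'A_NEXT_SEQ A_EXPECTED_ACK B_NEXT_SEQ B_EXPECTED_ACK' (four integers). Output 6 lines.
100 2000 2036 100
100 2000 2141 100
100 2000 2151 100
100 2151 2151 100
100 2210 2210 100
161 2210 2210 161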